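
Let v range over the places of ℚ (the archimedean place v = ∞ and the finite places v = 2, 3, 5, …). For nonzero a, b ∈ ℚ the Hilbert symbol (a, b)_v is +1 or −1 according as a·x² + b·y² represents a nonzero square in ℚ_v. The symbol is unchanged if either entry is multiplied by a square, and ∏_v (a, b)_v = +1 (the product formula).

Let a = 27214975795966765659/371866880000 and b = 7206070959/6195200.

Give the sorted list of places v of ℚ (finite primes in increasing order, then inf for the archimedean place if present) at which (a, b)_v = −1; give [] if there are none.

[19, 23]

Mod squares: a ≡ 38, b ≡ 782. Check v ∈ {∞, 2, 3, 5, 7, 11, 17, 19, 23, 31, 53}.
v=53: a=53^2·(≡47), b=53^2·(≡28) mod 53; (47|53)=+1, (28|53)=+1; (−1)^{2·2·26}·(+1)^2·(+1)^2 = +1.
v=2: v_2(a)=-11, v_2(b)=-11; units ≡ 3, 7 (mod 8); ε·ε+αω+βω = 1·1+-11·0+-11·1 ≡ 0  ⇒  (a,b)_2 = +1.
v=31: a=31^2·(≡18), b=31^0·(≡18) mod 31; (18|31)=+1, (18|31)=+1; (−1)^{2·0·15}·(+1)^0·(+1)^2 = +1.
v=3: a=3^8·(≡2), b=3^8·(≡2) mod 3; (2|3)=-1, (2|3)=-1; (−1)^{8·8·1}·(-1)^8·(-1)^8 = +1.
v=7: a=7^-4·(≡3), b=7^0·(≡6) mod 7; (3|7)=-1, (6|7)=-1; (−1)^{-4·0·3}·(-1)^0·(-1)^-4 = +1.
v=5: a=5^-4·(≡3), b=5^-2·(≡3) mod 5; (3|5)=-1, (3|5)=-1; (−1)^{-4·-2·2}·(-1)^-2·(-1)^-4 = +1.
v=∞: 38 > 0 and 782 > 0  ⇒  (a,b)_∞ = +1.
v=23: a=23^4·(≡14), b=23^1·(≡14) mod 23; (14|23)=-1, (14|23)=-1; (−1)^{4·1·11}·(-1)^1·(-1)^4 = -1.
v=17: a=17^2·(≡16), b=17^1·(≡3) mod 17; (16|17)=+1, (3|17)=-1; (−1)^{2·1·8}·(+1)^1·(-1)^2 = +1.
v=11: a=11^-2·(≡5), b=11^-2·(≡9) mod 11; (5|11)=+1, (9|11)=+1; (−1)^{-2·-2·5}·(+1)^-2·(+1)^-2 = +1.
v=19: a=19^1·(≡14), b=19^0·(≡10) mod 19; (14|19)=-1, (10|19)=-1; (−1)^{1·0·9}·(-1)^0·(-1)^1 = -1.
(38, 782 / ℚ) ramifies at {19, 23}: a division algebra.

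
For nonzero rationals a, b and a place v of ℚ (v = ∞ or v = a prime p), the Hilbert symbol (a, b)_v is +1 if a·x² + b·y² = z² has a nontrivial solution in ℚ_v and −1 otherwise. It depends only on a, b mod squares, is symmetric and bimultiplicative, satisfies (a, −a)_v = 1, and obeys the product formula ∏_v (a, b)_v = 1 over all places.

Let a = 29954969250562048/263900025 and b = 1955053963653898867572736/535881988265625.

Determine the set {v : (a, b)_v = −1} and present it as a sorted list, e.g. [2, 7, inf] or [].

[7, 29, 37, 43]

Mod squares: a ≡ 127687, b ≡ 5490541. Check v ∈ {∞, 2, 3, 5, 7, 11, 17, 19, 29, 37, 43}.
v=43: a=43^2·(≡27), b=43^3·(≡29) mod 43; (27|43)=-1, (29|43)=-1; (−1)^{2·3·21}·(-1)^3·(-1)^2 = -1.
v=∞: 127687 > 0 and 5490541 > 0  ⇒  (a,b)_∞ = +1.
v=19: a=19^-4·(≡5), b=19^-6·(≡16) mod 19; (5|19)=+1, (16|19)=+1; (−1)^{-4·-6·9}·(+1)^-6·(+1)^-4 = +1.
v=3: a=3^-4·(≡1), b=3^-6·(≡1) mod 3; (1|3)=+1, (1|3)=+1; (−1)^{-4·-6·1}·(+1)^-6·(+1)^-4 = +1.
v=2: v_2(a)=20, v_2(b)=28; units ≡ 7, 5 (mod 8); ε·ε+αω+βω = 1·0+20·1+28·0 ≡ 0  ⇒  (a,b)_2 = +1.
v=5: a=5^-2·(≡3), b=5^-6·(≡4) mod 5; (3|5)=-1, (4|5)=+1; (−1)^{-2·-6·2}·(-1)^-6·(+1)^-2 = +1.
v=37: a=37^1·(≡26), b=37^1·(≡24) mod 37; (26|37)=+1, (24|37)=-1; (−1)^{1·1·18}·(+1)^1·(-1)^1 = -1.
v=17: a=17^1·(≡12), b=17^1·(≡3) mod 17; (12|17)=-1, (3|17)=-1; (−1)^{1·1·8}·(-1)^1·(-1)^1 = +1.
v=11: a=11^2·(≡8), b=11^4·(≡4) mod 11; (8|11)=-1, (4|11)=+1; (−1)^{2·4·5}·(-1)^4·(+1)^2 = +1.
v=29: a=29^1·(≡16), b=29^1·(≡18) mod 29; (16|29)=+1, (18|29)=-1; (−1)^{1·1·14}·(+1)^1·(-1)^1 = -1.
v=7: a=7^1·(≡5), b=7^3·(≡6) mod 7; (5|7)=-1, (6|7)=-1; (−1)^{1·3·3}·(-1)^3·(-1)^1 = -1.
Ram(127687, 5490541) = {7, 29, 37, 43}; no ℚ_7-point on the conic.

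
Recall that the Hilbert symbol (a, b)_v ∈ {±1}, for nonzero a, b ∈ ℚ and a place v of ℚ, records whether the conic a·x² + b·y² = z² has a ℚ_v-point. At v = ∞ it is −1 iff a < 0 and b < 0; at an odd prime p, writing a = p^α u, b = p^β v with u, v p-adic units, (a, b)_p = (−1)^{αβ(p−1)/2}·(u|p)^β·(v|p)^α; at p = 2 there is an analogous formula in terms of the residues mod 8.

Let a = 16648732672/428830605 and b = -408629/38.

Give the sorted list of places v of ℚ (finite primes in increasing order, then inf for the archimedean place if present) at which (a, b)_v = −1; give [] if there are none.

Mod squares: a ≡ 41990, b ≡ -8398. Check v ∈ {∞, 2, 3, 5, 7, 11, 13, 17, 19, 43}.
v=2: v_2(a)=15, v_2(b)=-1; units ≡ 3, 1 (mod 8); ε·ε+αω+βω = 1·0+15·0+-1·1 ≡ 1  ⇒  (a,b)_2 = -1.
v=13: a=13^1·(≡5), b=13^1·(≡12) mod 13; (5|13)=-1, (12|13)=+1; (−1)^{1·1·6}·(-1)^1·(+1)^1 = -1.
v=3: a=3^-6·(≡2), b=3^0·(≡2) mod 3; (2|3)=-1, (2|3)=-1; (−1)^{-6·0·1}·(-1)^0·(-1)^-6 = +1.
v=5: a=5^-1·(≡2), b=5^0·(≡2) mod 5; (2|5)=-1, (2|5)=-1; (−1)^{-1·0·2}·(-1)^0·(-1)^-1 = -1.
v=11: a=11^2·(≡5), b=11^0·(≡2) mod 11; (5|11)=+1, (2|11)=-1; (−1)^{2·0·5}·(+1)^0·(-1)^2 = +1.
v=∞: 41990 > 0 and -8398 < 0  ⇒  (a,b)_∞ = +1.
v=19: a=19^1·(≡6), b=19^-1·(≡2) mod 19; (6|19)=+1, (2|19)=-1; (−1)^{1·-1·9}·(+1)^-1·(-1)^1 = +1.
v=43: a=43^0·(≡19), b=43^2·(≡27) mod 43; (19|43)=-1, (27|43)=-1; (−1)^{0·2·21}·(-1)^2·(-1)^0 = +1.
v=7: a=7^-6·(≡1), b=7^0·(≡1) mod 7; (1|7)=+1, (1|7)=+1; (−1)^{-6·0·3}·(+1)^0·(+1)^-6 = +1.
v=17: a=17^1·(≡5), b=17^1·(≡13) mod 17; (5|17)=-1, (13|17)=+1; (−1)^{1·1·8}·(-1)^1·(+1)^1 = -1.
(41990, -8398 / ℚ) ramifies at {2, 5, 13, 17}: a division algebra.

[2, 5, 13, 17]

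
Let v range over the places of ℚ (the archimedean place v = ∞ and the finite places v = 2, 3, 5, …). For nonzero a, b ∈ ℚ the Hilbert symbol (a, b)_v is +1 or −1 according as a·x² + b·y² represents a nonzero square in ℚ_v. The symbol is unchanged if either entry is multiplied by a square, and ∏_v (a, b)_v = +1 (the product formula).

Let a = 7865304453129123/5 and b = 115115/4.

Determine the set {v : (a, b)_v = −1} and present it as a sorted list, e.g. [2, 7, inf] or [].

[2, 7, 23, 29]

Mod squares: a ≡ 3338335, b ≡ 115115. Check v ∈ {∞, 2, 3, 5, 7, 11, 13, 23, 29}.
v=7: a=7^1·(≡2), b=7^1·(≡4) mod 7; (2|7)=+1, (4|7)=+1; (−1)^{1·1·3}·(+1)^1·(+1)^1 = -1.
v=∞: 3338335 > 0 and 115115 > 0  ⇒  (a,b)_∞ = +1.
v=2: v_2(a)=0, v_2(b)=-2; units ≡ 7, 3 (mod 8); ε·ε+αω+βω = 1·1+0·1+-2·0 ≡ 1  ⇒  (a,b)_2 = -1.
v=29: a=29^1·(≡27), b=29^0·(≡18) mod 29; (27|29)=-1, (18|29)=-1; (−1)^{1·0·14}·(-1)^0·(-1)^1 = -1.
v=11: a=11^5·(≡6), b=11^1·(≡1) mod 11; (6|11)=-1, (1|11)=+1; (−1)^{5·1·5}·(-1)^1·(+1)^5 = +1.
v=13: a=13^3·(≡11), b=13^1·(≡7) mod 13; (11|13)=-1, (7|13)=-1; (−1)^{3·1·6}·(-1)^1·(-1)^3 = +1.
v=3: a=3^2·(≡1), b=3^0·(≡2) mod 3; (1|3)=+1, (2|3)=-1; (−1)^{2·0·1}·(+1)^0·(-1)^2 = +1.
v=5: a=5^-1·(≡3), b=5^1·(≡2) mod 5; (3|5)=-1, (2|5)=-1; (−1)^{-1·1·2}·(-1)^1·(-1)^-1 = +1.
v=23: a=23^3·(≡5), b=23^1·(≡15) mod 23; (5|23)=-1, (15|23)=-1; (−1)^{3·1·11}·(-1)^1·(-1)^3 = -1.
(3338335, 115115 / ℚ) ramifies at {2, 7, 23, 29}: a division algebra.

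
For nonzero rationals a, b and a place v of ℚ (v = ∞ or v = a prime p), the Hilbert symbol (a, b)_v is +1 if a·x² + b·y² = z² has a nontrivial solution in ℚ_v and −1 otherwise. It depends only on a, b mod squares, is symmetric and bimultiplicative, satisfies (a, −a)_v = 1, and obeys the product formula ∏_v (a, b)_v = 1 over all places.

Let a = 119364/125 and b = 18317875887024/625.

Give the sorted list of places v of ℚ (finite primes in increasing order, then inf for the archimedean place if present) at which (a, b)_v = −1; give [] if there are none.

[7, 29]

(a, b) ≡ (3045, 11571) mod (ℚ^×)²; places V = {2, 3, 5, 7, 19, 29, ∞}.
(a,b)_∞: sgn(3045)=+, sgn(11571)=+, so +1.
(a,b)_3: α=1, u≡1; β=1, v≡2 (mod 3); (1|3)=+1, (2|3)=-1; sign (−1)^1·+1^1·-1^1 = +1.
(a,b)_2: α=2, β=4; u≡5, v≡3 (mod 8); ε(u)ε(v)=0·1, αω(v)=2·1, βω(u)=4·1; sum ≡ 0  ⇒  +1.
(a,b)_29: α=1, u≡3; β=3, v≡28 (mod 29); (3|29)=-1, (28|29)=+1; sign (−1)^0·-1^3·+1^1 = -1.
(a,b)_5: α=-3, u≡4; β=-4, v≡4 (mod 5); (4|5)=+1, (4|5)=+1; sign (−1)^0·+1^-4·+1^-3 = +1.
(a,b)_7: α=3, u≡2; β=7, v≡1 (mod 7); (2|7)=+1, (1|7)=+1; sign (−1)^1·+1^7·+1^3 = -1.
(a,b)_19: α=0, u≡4; β=1, v≡17 (mod 19); (4|19)=+1, (17|19)=+1; sign (−1)^0·+1^1·+1^0 = +1.
Ram(3045, 11571) = {7, 29}; no ℚ_7-point on the conic.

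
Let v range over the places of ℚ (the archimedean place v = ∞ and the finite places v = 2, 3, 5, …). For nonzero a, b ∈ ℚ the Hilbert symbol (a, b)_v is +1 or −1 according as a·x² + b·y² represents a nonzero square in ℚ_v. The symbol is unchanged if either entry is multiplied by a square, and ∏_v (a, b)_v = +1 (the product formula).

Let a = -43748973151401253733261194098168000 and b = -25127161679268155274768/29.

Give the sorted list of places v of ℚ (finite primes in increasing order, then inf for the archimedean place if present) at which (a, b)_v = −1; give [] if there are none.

Mod squares: a ≡ -6355, b ≡ -1621477. Check v ∈ {∞, 2, 3, 5, 7, 11, 13, 17, 23, 29, 31, 41}.
v=∞: -6355 < 0 and -1621477 < 0  ⇒  (a,b)_∞ = -1.
v=11: a=11^2·(≡9), b=11^1·(≡4) mod 11; (9|11)=+1, (4|11)=+1; (−1)^{2·1·5}·(+1)^1·(+1)^2 = +1.
v=2: v_2(a)=6, v_2(b)=4; units ≡ 5, 3 (mod 8); ε·ε+αω+βω = 0·1+6·1+4·1 ≡ 0  ⇒  (a,b)_2 = +1.
v=23: a=23^4·(≡3), b=23^3·(≡19) mod 23; (3|23)=+1, (19|23)=-1; (−1)^{4·3·11}·(+1)^3·(-1)^4 = +1.
v=29: a=29^0·(≡22), b=29^-1·(≡9) mod 29; (22|29)=+1, (9|29)=+1; (−1)^{0·-1·14}·(+1)^-1·(+1)^0 = +1.
v=3: a=3^4·(≡2), b=3^4·(≡2) mod 3; (2|3)=-1, (2|3)=-1; (−1)^{4·4·1}·(-1)^4·(-1)^4 = +1.
v=41: a=41^3·(≡1), b=41^2·(≡2) mod 41; (1|41)=+1, (2|41)=+1; (−1)^{3·2·20}·(+1)^2·(+1)^3 = +1.
v=31: a=31^3·(≡30), b=31^2·(≡1) mod 31; (30|31)=-1, (1|31)=+1; (−1)^{3·2·15}·(-1)^2·(+1)^3 = +1.
v=5: a=5^3·(≡1), b=5^0·(≡3) mod 5; (1|5)=+1, (3|5)=-1; (−1)^{3·0·2}·(+1)^0·(-1)^3 = -1.
v=17: a=17^2·(≡11), b=17^1·(≡7) mod 17; (11|17)=-1, (7|17)=-1; (−1)^{2·1·8}·(-1)^1·(-1)^2 = -1.
v=7: a=7^6·(≡4), b=7^4·(≡3) mod 7; (4|7)=+1, (3|7)=-1; (−1)^{6·4·3}·(+1)^4·(-1)^6 = +1.
v=13: a=13^4·(≡6), b=13^3·(≡6) mod 13; (6|13)=-1, (6|13)=-1; (−1)^{4·3·6}·(-1)^3·(-1)^4 = -1.
|Ram(-6355, -1621477)| = 4, even; anisotropic at {5, 13, 17, ∞}.

[5, 13, 17, inf]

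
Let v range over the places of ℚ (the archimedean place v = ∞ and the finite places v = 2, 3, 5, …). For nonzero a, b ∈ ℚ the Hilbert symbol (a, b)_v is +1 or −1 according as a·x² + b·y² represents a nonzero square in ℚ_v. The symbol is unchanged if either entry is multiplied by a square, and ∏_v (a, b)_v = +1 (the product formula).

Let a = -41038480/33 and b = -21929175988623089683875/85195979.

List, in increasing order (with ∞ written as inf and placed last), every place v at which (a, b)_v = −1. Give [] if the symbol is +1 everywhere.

[2, 5, 19, inf]

(a, b) ≡ (-4785, -30305) mod (ℚ^×)²; places V = {2, 3, 5, 7, 11, 19, 23, 29, 31, ∞}.
(a,b)_19: α=2, u≡12; β=5, v≡1 (mod 19); (12|19)=-1, (1|19)=+1; sign (−1)^0·-1^5·+1^2 = -1.
(a,b)_2: α=4, β=0; u≡7, v≡7 (mod 8); ε(u)ε(v)=1·1, αω(v)=4·0, βω(u)=0·0; sum ≡ 1  ⇒  -1.
(a,b)_7: α=2, u≡6; β=10, v≡5 (mod 7); (6|7)=-1, (5|7)=-1; sign (−1)^0·-1^10·-1^2 = +1.
(a,b)_∞: sgn(-4785)=−, sgn(-30305)=−, so -1.
(a,b)_29: α=1, u≡20; β=1, v≡24 (mod 29); (20|29)=+1, (24|29)=+1; sign (−1)^0·+1^1·+1^1 = +1.
(a,b)_23: α=0, u≡19; β=-2, v≡9 (mod 23); (19|23)=-1, (9|23)=+1; sign (−1)^0·-1^-2·+1^0 = +1.
(a,b)_31: α=0, u≡1; β=2, v≡17 (mod 31); (1|31)=+1, (17|31)=-1; sign (−1)^0·+1^2·-1^0 = +1.
(a,b)_5: α=1, u≡3; β=3, v≡1 (mod 5); (3|5)=-1, (1|5)=+1; sign (−1)^0·-1^3·+1^1 = -1.
(a,b)_11: α=-1, u≡4; β=-5, v≡7 (mod 11); (4|11)=+1, (7|11)=-1; sign (−1)^1·+1^-5·-1^-1 = +1.
(a,b)_3: α=-1, u≡1; β=2, v≡1 (mod 3); (1|3)=+1, (1|3)=+1; sign (−1)^0·+1^2·+1^-1 = +1.
(-4785, -30305 / ℚ) ramifies at {2, 5, 19, ∞}: a division algebra.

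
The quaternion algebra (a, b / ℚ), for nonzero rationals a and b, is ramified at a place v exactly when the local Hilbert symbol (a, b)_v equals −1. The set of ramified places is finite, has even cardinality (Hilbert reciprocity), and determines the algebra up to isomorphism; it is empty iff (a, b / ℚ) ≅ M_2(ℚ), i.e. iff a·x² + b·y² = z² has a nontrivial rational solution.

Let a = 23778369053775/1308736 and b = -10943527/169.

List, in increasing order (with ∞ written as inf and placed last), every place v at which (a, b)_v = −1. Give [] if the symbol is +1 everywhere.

Mod squares: a ≡ 10199, b ≡ -10943527. Check v ∈ {∞, 2, 3, 5, 7, 11, 13, 29, 31, 37, 47}.
v=11: a=11^-2·(≡2), b=11^0·(≡8) mod 11; (2|11)=-1, (8|11)=-1; (−1)^{-2·0·5}·(-1)^0·(-1)^-2 = +1.
v=7: a=7^1·(≡4), b=7^1·(≡5) mod 7; (4|7)=+1, (5|7)=-1; (−1)^{1·1·3}·(+1)^1·(-1)^1 = +1.
v=47: a=47^1·(≡29), b=47^1·(≡15) mod 47; (29|47)=-1, (15|47)=-1; (−1)^{1·1·23}·(-1)^1·(-1)^1 = -1.
v=13: a=13^-2·(≡7), b=13^-2·(≡3) mod 13; (7|13)=-1, (3|13)=+1; (−1)^{-2·-2·6}·(-1)^-2·(+1)^-2 = +1.
v=2: v_2(a)=-6, v_2(b)=0; units ≡ 7, 1 (mod 8); ε·ε+αω+βω = 1·0+-6·0+0·0 ≡ 0  ⇒  (a,b)_2 = +1.
v=37: a=37^2·(≡20), b=37^1·(≡25) mod 37; (20|37)=-1, (25|37)=+1; (−1)^{2·1·18}·(-1)^1·(+1)^2 = -1.
v=3: a=3^4·(≡2), b=3^0·(≡2) mod 3; (2|3)=-1, (2|3)=-1; (−1)^{4·0·1}·(-1)^0·(-1)^4 = +1.
v=31: a=31^1·(≡2), b=31^1·(≡3) mod 31; (2|31)=+1, (3|31)=-1; (−1)^{1·1·15}·(+1)^1·(-1)^1 = +1.
v=5: a=5^2·(≡1), b=5^0·(≡2) mod 5; (1|5)=+1, (2|5)=-1; (−1)^{2·0·2}·(+1)^0·(-1)^2 = +1.
v=∞: 10199 > 0 and -10943527 < 0  ⇒  (a,b)_∞ = +1.
v=29: a=29^2·(≡4), b=29^1·(≡3) mod 29; (4|29)=+1, (3|29)=-1; (−1)^{2·1·14}·(+1)^1·(-1)^2 = +1.
|Ram(10199, -10943527)| = 2, even; anisotropic at {37, 47}.

[37, 47]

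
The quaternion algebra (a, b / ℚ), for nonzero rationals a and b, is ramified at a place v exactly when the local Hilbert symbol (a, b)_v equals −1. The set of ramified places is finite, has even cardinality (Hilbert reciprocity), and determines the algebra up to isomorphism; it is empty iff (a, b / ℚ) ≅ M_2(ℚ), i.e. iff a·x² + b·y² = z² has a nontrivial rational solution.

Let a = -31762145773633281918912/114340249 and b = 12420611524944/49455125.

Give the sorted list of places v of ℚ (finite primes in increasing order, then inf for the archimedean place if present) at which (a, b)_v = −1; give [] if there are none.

(a, b) ≡ (-143, 145) mod (ℚ^×)²; places V = {2, 3, 5, 7, 11, 13, 17, 29, 37, 53, ∞}.
(a,b)_53: α=4, u≡1; β=2, v≡31 (mod 53); (1|53)=+1, (31|53)=-1; sign (−1)^0·+1^2·-1^4 = +1.
(a,b)_5: α=0, u≡2; β=-3, v≡4 (mod 5); (2|5)=-1, (4|5)=+1; sign (−1)^0·-1^-3·+1^0 = -1.
(a,b)_7: α=2, u≡4; β=6, v≡5 (mod 7); (4|7)=+1, (5|7)=-1; sign (−1)^0·+1^6·-1^2 = +1.
(a,b)_∞: sgn(-143)=−, sgn(145)=+, so +1.
(a,b)_37: α=-2, u≡8; β=-2, v≡11 (mod 37); (8|37)=-1, (11|37)=+1; sign (−1)^0·-1^-2·+1^-2 = +1.
(a,b)_17: α=-4, u≡6; β=-2, v≡15 (mod 17); (6|17)=-1, (15|17)=+1; sign (−1)^0·-1^-2·+1^-4 = +1.
(a,b)_13: α=1, u≡11; β=0, v≡5 (mod 13); (11|13)=-1, (5|13)=-1; sign (−1)^0·-1^0·-1^1 = -1.
(a,b)_3: α=6, u≡1; β=4, v≡1 (mod 3); (1|3)=+1, (1|3)=+1; sign (−1)^0·+1^4·+1^6 = +1.
(a,b)_11: α=5, u≡4; β=0, v≡8 (mod 11); (4|11)=+1, (8|11)=-1; sign (−1)^0·+1^0·-1^5 = -1.
(a,b)_29: α=2, u≡26; β=1, v≡22 (mod 29); (26|29)=-1, (22|29)=+1; sign (−1)^0·-1^1·+1^2 = -1.
(a,b)_2: α=6, β=4; u≡1, v≡1 (mod 8); ε(u)ε(v)=0·0, αω(v)=6·0, βω(u)=4·0; sum ≡ 0  ⇒  +1.
|Ram(-143, 145)| = 4, even; anisotropic at {5, 11, 13, 29}.

[5, 11, 13, 29]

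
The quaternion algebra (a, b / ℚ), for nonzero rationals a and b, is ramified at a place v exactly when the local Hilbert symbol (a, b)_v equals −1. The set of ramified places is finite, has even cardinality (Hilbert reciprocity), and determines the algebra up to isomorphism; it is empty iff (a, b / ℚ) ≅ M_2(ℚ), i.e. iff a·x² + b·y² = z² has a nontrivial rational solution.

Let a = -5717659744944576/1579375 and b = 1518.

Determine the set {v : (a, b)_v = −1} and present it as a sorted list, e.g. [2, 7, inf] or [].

Mod squares: a ≡ -713713, b ≡ 1518. Check v ∈ {∞, 2, 3, 5, 7, 11, 13, 19, 23, 31}.
v=11: a=11^3·(≡8), b=11^1·(≡6) mod 11; (8|11)=-1, (6|11)=-1; (−1)^{3·1·5}·(-1)^1·(-1)^3 = -1.
v=3: a=3^4·(≡2), b=3^1·(≡2) mod 3; (2|3)=-1, (2|3)=-1; (−1)^{4·1·1}·(-1)^1·(-1)^4 = -1.
v=19: a=19^-2·(≡12), b=19^0·(≡17) mod 19; (12|19)=-1, (17|19)=+1; (−1)^{-2·0·9}·(-1)^0·(+1)^-2 = +1.
v=13: a=13^3·(≡11), b=13^0·(≡10) mod 13; (11|13)=-1, (10|13)=+1; (−1)^{3·0·6}·(-1)^0·(+1)^3 = +1.
v=31: a=31^1·(≡5), b=31^0·(≡30) mod 31; (5|31)=+1, (30|31)=-1; (−1)^{1·0·15}·(+1)^0·(-1)^1 = -1.
v=7: a=7^-1·(≡5), b=7^0·(≡6) mod 7; (5|7)=-1, (6|7)=-1; (−1)^{-1·0·3}·(-1)^0·(-1)^-1 = -1.
v=2: v_2(a)=6, v_2(b)=1; units ≡ 7, 7 (mod 8); ε·ε+αω+βω = 1·1+6·0+1·0 ≡ 1  ⇒  (a,b)_2 = -1.
v=5: a=5^-4·(≡2), b=5^0·(≡3) mod 5; (2|5)=-1, (3|5)=-1; (−1)^{-4·0·2}·(-1)^0·(-1)^-4 = +1.
v=23: a=23^3·(≡14), b=23^1·(≡20) mod 23; (14|23)=-1, (20|23)=-1; (−1)^{3·1·11}·(-1)^1·(-1)^3 = -1.
v=∞: -713713 < 0 and 1518 > 0  ⇒  (a,b)_∞ = +1.
Ram(-713713, 1518) = {2, 3, 7, 11, 23, 31}; no ℚ_2-point on the conic.

[2, 3, 7, 11, 23, 31]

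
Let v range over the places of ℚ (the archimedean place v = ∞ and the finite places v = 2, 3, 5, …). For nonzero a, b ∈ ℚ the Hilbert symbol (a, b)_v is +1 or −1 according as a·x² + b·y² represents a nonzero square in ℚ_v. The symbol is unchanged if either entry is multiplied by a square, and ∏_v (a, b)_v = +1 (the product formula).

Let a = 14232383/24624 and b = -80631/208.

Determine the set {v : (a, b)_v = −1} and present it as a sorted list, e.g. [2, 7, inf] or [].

(a, b) ≡ (7733, -403) mod (ℚ^×)²; places V = {2, 3, 11, 13, 17, 19, 31, 37, ∞}.
(a,b)_13: α=0, u≡11; β=-1, v≡7 (mod 13); (11|13)=-1, (7|13)=-1; sign (−1)^0·-1^-1·-1^0 = -1.
(a,b)_17: α=2, u≡4; β=2, v≡11 (mod 17); (4|17)=+1, (11|17)=-1; sign (−1)^0·+1^2·-1^2 = +1.
(a,b)_∞: sgn(7733)=+, sgn(-403)=−, so +1.
(a,b)_37: α=1, u≡14; β=0, v≡27 (mod 37); (14|37)=-1, (27|37)=+1; sign (−1)^0·-1^0·+1^1 = +1.
(a,b)_31: α=0, u≡19; β=1, v≡10 (mod 31); (19|31)=+1, (10|31)=+1; sign (−1)^0·+1^1·+1^0 = +1.
(a,b)_11: α=3, u≡2; β=0, v≡1 (mod 11); (2|11)=-1, (1|11)=+1; sign (−1)^0·-1^0·+1^3 = +1.
(a,b)_2: α=-4, β=-4; u≡5, v≡5 (mod 8); ε(u)ε(v)=0·0, αω(v)=-4·1, βω(u)=-4·1; sum ≡ 0  ⇒  +1.
(a,b)_3: α=-4, u≡2; β=2, v≡2 (mod 3); (2|3)=-1, (2|3)=-1; sign (−1)^0·-1^2·-1^-4 = +1.
(a,b)_19: α=-1, u≡18; β=0, v≡14 (mod 19); (18|19)=-1, (14|19)=-1; sign (−1)^0·-1^0·-1^-1 = -1.
(7733, -403 / ℚ) ramifies at {13, 19}: a division algebra.

[13, 19]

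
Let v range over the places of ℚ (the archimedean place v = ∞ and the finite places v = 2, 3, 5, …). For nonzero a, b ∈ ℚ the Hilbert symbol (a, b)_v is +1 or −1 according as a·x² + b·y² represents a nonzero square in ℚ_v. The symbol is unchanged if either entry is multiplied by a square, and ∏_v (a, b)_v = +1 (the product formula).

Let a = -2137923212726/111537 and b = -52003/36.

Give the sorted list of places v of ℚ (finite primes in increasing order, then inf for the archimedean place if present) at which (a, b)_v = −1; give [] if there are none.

[2, 19, 23, inf]

Mod squares: a ≡ -22678, b ≡ -52003. Check v ∈ {∞, 2, 3, 7, 17, 19, 23, 29, 43}.
v=∞: -22678 < 0 and -52003 < 0  ⇒  (a,b)_∞ = -1.
v=19: a=19^2·(≡14), b=19^1·(≡10) mod 19; (14|19)=-1, (10|19)=-1; (−1)^{2·1·9}·(-1)^1·(-1)^2 = -1.
v=29: a=29^1·(≡9), b=29^0·(≡24) mod 29; (9|29)=+1, (24|29)=+1; (−1)^{1·0·14}·(+1)^0·(+1)^1 = +1.
v=2: v_2(a)=1, v_2(b)=-2; units ≡ 5, 5 (mod 8); ε·ε+αω+βω = 0·0+1·1+-2·1 ≡ 1  ⇒  (a,b)_2 = -1.
v=23: a=23^1·(≡18), b=23^1·(≡3) mod 23; (18|23)=+1, (3|23)=+1; (−1)^{1·1·11}·(+1)^1·(+1)^1 = -1.
v=43: a=43^2·(≡2), b=43^0·(≡33) mod 43; (2|43)=-1, (33|43)=-1; (−1)^{2·0·21}·(-1)^0·(-1)^2 = +1.
v=7: a=7^4·(≡2), b=7^1·(≡5) mod 7; (2|7)=+1, (5|7)=-1; (−1)^{4·1·3}·(+1)^1·(-1)^4 = +1.
v=3: a=3^-8·(≡2), b=3^-2·(≡2) mod 3; (2|3)=-1, (2|3)=-1; (−1)^{-8·-2·1}·(-1)^-2·(-1)^-8 = +1.
v=17: a=17^-1·(≡15), b=17^1·(≡9) mod 17; (15|17)=+1, (9|17)=+1; (−1)^{-1·1·8}·(+1)^1·(+1)^-1 = +1.
Ram(-22678, -52003) = {2, 19, 23, ∞}; no ℚ_2-point on the conic.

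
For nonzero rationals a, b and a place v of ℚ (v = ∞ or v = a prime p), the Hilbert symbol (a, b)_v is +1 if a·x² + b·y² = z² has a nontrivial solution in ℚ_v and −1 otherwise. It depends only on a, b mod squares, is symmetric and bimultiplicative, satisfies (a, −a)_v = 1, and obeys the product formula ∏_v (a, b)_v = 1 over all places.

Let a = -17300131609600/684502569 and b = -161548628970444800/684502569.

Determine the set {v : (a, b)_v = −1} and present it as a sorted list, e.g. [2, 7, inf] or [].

Mod squares: a ≡ -31, b ≡ -289478. Check v ∈ {∞, 2, 3, 5, 7, 17, 19, 23, 29, 31}.
v=23: a=23^2·(≡17), b=23^3·(≡2) mod 23; (17|23)=-1, (2|23)=+1; (−1)^{2·3·11}·(-1)^3·(+1)^2 = -1.
v=∞: -31 < 0 and -289478 < 0  ⇒  (a,b)_∞ = -1.
v=17: a=17^-2·(≡3), b=17^-2·(≡15) mod 17; (3|17)=-1, (15|17)=+1; (−1)^{-2·-2·8}·(-1)^-2·(+1)^-2 = +1.
v=5: a=5^2·(≡4), b=5^2·(≡2) mod 5; (4|5)=+1, (2|5)=-1; (−1)^{2·2·2}·(+1)^2·(-1)^2 = +1.
v=7: a=7^2·(≡1), b=7^3·(≡4) mod 7; (1|7)=+1, (4|7)=+1; (−1)^{2·3·3}·(+1)^3·(+1)^2 = +1.
v=19: a=19^-2·(≡17), b=19^-2·(≡1) mod 19; (17|19)=+1, (1|19)=+1; (−1)^{-2·-2·9}·(+1)^-2·(+1)^-2 = +1.
v=29: a=29^2·(≡3), b=29^3·(≡9) mod 29; (3|29)=-1, (9|29)=+1; (−1)^{2·3·14}·(-1)^3·(+1)^2 = -1.
v=31: a=31^1·(≡27), b=31^1·(≡3) mod 31; (27|31)=-1, (3|31)=-1; (−1)^{1·1·15}·(-1)^1·(-1)^1 = -1.
v=3: a=3^-8·(≡2), b=3^-8·(≡1) mod 3; (2|3)=-1, (1|3)=+1; (−1)^{-8·-8·1}·(-1)^-8·(+1)^-8 = +1.
v=2: v_2(a)=10, v_2(b)=11; units ≡ 1, 5 (mod 8); ε·ε+αω+βω = 0·0+10·1+11·0 ≡ 0  ⇒  (a,b)_2 = +1.
(-31, -289478 / ℚ) ramifies at {23, 29, 31, ∞}: a division algebra.

[23, 29, 31, inf]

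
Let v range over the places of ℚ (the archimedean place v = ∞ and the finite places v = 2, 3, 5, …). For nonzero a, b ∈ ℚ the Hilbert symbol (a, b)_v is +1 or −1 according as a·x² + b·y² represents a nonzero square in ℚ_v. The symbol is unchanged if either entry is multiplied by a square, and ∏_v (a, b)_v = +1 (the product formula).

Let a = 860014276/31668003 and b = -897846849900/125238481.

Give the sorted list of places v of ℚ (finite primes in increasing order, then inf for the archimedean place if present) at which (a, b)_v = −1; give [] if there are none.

Mod squares: a ≡ 3, b ≡ -91. Check v ∈ {∞, 2, 3, 5, 7, 11, 13, 19, 31, 43}.
v=19: a=19^-4·(≡13), b=19^-4·(≡17) mod 19; (13|19)=-1, (17|19)=+1; (−1)^{-4·-4·9}·(-1)^-4·(+1)^-4 = +1.
v=5: a=5^0·(≡2), b=5^2·(≡4) mod 5; (2|5)=-1, (4|5)=+1; (−1)^{0·2·2}·(-1)^2·(+1)^0 = +1.
v=3: a=3^-5·(≡1), b=3^2·(≡2) mod 3; (1|3)=+1, (2|3)=-1; (−1)^{-5·2·1}·(+1)^2·(-1)^-5 = -1.
v=7: a=7^0·(≡3), b=7^3·(≡2) mod 7; (3|7)=-1, (2|7)=+1; (−1)^{0·3·3}·(-1)^3·(+1)^0 = -1.
v=13: a=13^0·(≡10), b=13^1·(≡7) mod 13; (10|13)=+1, (7|13)=-1; (−1)^{0·1·6}·(+1)^1·(-1)^0 = +1.
v=31: a=31^2·(≡15), b=31^-2·(≡7) mod 31; (15|31)=-1, (7|31)=+1; (−1)^{2·-2·15}·(-1)^-2·(+1)^2 = +1.
v=43: a=43^2·(≡26), b=43^2·(≡4) mod 43; (26|43)=-1, (4|43)=+1; (−1)^{2·2·21}·(-1)^2·(+1)^2 = +1.
v=∞: 3 > 0 and -91 < 0  ⇒  (a,b)_∞ = +1.
v=11: a=11^2·(≡4), b=11^2·(≡6) mod 11; (4|11)=+1, (6|11)=-1; (−1)^{2·2·5}·(+1)^2·(-1)^2 = +1.
v=2: v_2(a)=2, v_2(b)=2; units ≡ 3, 5 (mod 8); ε·ε+αω+βω = 1·0+2·1+2·1 ≡ 0  ⇒  (a,b)_2 = +1.
(3, -91 / ℚ) ramifies at {3, 7}: a division algebra.

[3, 7]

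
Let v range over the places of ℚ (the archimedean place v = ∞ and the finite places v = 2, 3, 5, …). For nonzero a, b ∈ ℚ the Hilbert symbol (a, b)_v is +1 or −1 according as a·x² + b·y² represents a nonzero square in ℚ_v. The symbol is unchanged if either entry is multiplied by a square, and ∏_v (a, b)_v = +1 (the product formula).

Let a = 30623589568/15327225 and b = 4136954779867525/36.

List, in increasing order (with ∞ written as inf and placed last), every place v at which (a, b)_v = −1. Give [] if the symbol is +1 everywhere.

Mod squares: a ≡ 7843, b ≡ 54901. Check v ∈ {∞, 2, 3, 5, 7, 11, 13, 19, 23, 29, 31}.
v=5: a=5^-2·(≡2), b=5^2·(≡1) mod 5; (2|5)=-1, (1|5)=+1; (−1)^{-2·2·2}·(-1)^2·(+1)^-2 = +1.
v=∞: 7843 > 0 and 54901 > 0  ⇒  (a,b)_∞ = +1.
v=2: v_2(a)=6, v_2(b)=-2; units ≡ 3, 5 (mod 8); ε·ε+αω+βω = 1·0+6·1+-2·1 ≡ 0  ⇒  (a,b)_2 = +1.
v=11: a=11^1·(≡1), b=11^3·(≡6) mod 11; (1|11)=+1, (6|11)=-1; (−1)^{1·3·5}·(+1)^3·(-1)^1 = +1.
v=19: a=19^2·(≡18), b=19^0·(≡2) mod 19; (18|19)=-1, (2|19)=-1; (−1)^{2·0·9}·(-1)^0·(-1)^2 = +1.
v=29: a=29^-2·(≡16), b=29^0·(≡9) mod 29; (16|29)=+1, (9|29)=+1; (−1)^{-2·0·14}·(+1)^0·(+1)^-2 = +1.
v=31: a=31^1·(≡25), b=31^3·(≡10) mod 31; (25|31)=+1, (10|31)=+1; (−1)^{1·3·15}·(+1)^3·(+1)^1 = -1.
v=23: a=23^1·(≡15), b=23^3·(≡2) mod 23; (15|23)=-1, (2|23)=+1; (−1)^{1·3·11}·(-1)^3·(+1)^1 = +1.
v=13: a=13^2·(≡3), b=13^0·(≡7) mod 13; (3|13)=+1, (7|13)=-1; (−1)^{2·0·6}·(+1)^0·(-1)^2 = +1.
v=7: a=7^0·(≡3), b=7^3·(≡3) mod 7; (3|7)=-1, (3|7)=-1; (−1)^{0·3·3}·(-1)^3·(-1)^0 = -1.
v=3: a=3^-6·(≡1), b=3^-2·(≡1) mod 3; (1|3)=+1, (1|3)=+1; (−1)^{-6·-2·1}·(+1)^-2·(+1)^-6 = +1.
Ram(7843, 54901) = {7, 31}; no ℚ_7-point on the conic.

[7, 31]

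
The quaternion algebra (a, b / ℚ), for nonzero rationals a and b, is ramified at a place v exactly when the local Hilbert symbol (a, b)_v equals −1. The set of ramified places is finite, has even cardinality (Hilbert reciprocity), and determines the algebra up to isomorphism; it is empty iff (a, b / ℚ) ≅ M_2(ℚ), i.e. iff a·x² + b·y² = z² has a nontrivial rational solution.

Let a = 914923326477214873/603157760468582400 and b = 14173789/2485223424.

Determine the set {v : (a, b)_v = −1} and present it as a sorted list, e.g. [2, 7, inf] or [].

(a, b) ≡ (25897, 1806) mod (ℚ^×)²; places V = {2, 3, 5, 7, 13, 19, 29, 31, 43, 47, 53, ∞}.
(a,b)_47: α=1, u≡42; β=0, v≡39 (mod 47); (42|47)=+1, (39|47)=-1; sign (−1)^0·+1^0·-1^1 = -1.
(a,b)_2: α=-22, β=-15; u≡1, v≡7 (mod 8); ε(u)ε(v)=0·1, αω(v)=-22·0, βω(u)=-15·0; sum ≡ 0  ⇒  +1.
(a,b)_29: α=1, u≡1; β=0, v≡3 (mod 29); (1|29)=+1, (3|29)=-1; sign (−1)^0·+1^0·-1^1 = -1.
(a,b)_∞: sgn(25897)=+, sgn(1806)=+, so +1.
(a,b)_53: α=-4, u≡5; β=-2, v≡15 (mod 53); (5|53)=-1, (15|53)=+1; sign (−1)^0·-1^-2·+1^-4 = +1.
(a,b)_31: α=2, u≡6; β=2, v≡16 (mod 31); (6|31)=-1, (16|31)=+1; sign (−1)^0·-1^2·+1^2 = +1.
(a,b)_43: α=2, u≡35; β=1, v≡8 (mod 43); (35|43)=+1, (8|43)=-1; sign (−1)^0·+1^1·-1^2 = +1.
(a,b)_19: α=1, u≡15; β=0, v≡7 (mod 19); (15|19)=-1, (7|19)=+1; sign (−1)^0·-1^0·+1^1 = +1.
(a,b)_3: α=-6, u≡1; β=-3, v≡2 (mod 3); (1|3)=+1, (2|3)=-1; sign (−1)^0·+1^-3·-1^-6 = +1.
(a,b)_7: α=6, u≡2; β=3, v≡6 (mod 7); (2|7)=+1, (6|7)=-1; sign (−1)^0·+1^3·-1^6 = +1.
(a,b)_13: α=2, u≡1; β=0, v≡4 (mod 13); (1|13)=+1, (4|13)=+1; sign (−1)^0·+1^0·+1^2 = +1.
(a,b)_5: α=-2, u≡3; β=0, v≡1 (mod 5); (3|5)=-1, (1|5)=+1; sign (−1)^0·-1^0·+1^-2 = +1.
(25897, 1806 / ℚ) ramifies at {29, 47}: a division algebra.

[29, 47]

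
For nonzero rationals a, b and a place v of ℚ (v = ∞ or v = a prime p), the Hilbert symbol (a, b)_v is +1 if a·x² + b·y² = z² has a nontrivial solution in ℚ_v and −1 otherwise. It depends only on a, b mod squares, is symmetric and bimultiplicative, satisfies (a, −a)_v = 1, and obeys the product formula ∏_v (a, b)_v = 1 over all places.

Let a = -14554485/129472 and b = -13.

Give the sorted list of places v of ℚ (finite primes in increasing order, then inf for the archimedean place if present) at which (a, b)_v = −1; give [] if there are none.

[3, 5, 13, inf]

Mod squares: a ≡ -1155, b ≡ -13. Check v ∈ {∞, 2, 3, 5, 7, 11, 13, 17}.
v=2: v_2(a)=-6, v_2(b)=0; units ≡ 5, 3 (mod 8); ε·ε+αω+βω = 0·1+-6·1+0·1 ≡ 0  ⇒  (a,b)_2 = +1.
v=11: a=11^3·(≡5), b=11^0·(≡9) mod 11; (5|11)=+1, (9|11)=+1; (−1)^{3·0·5}·(+1)^0·(+1)^3 = +1.
v=7: a=7^-1·(≡3), b=7^0·(≡1) mod 7; (3|7)=-1, (1|7)=+1; (−1)^{-1·0·3}·(-1)^0·(+1)^-1 = +1.
v=5: a=5^1·(≡4), b=5^0·(≡2) mod 5; (4|5)=+1, (2|5)=-1; (−1)^{1·0·2}·(+1)^0·(-1)^1 = -1.
v=13: a=13^0·(≡11), b=13^1·(≡12) mod 13; (11|13)=-1, (12|13)=+1; (−1)^{0·1·6}·(-1)^1·(+1)^0 = -1.
v=3: a=3^7·(≡2), b=3^0·(≡2) mod 3; (2|3)=-1, (2|3)=-1; (−1)^{7·0·1}·(-1)^0·(-1)^7 = -1.
v=∞: -1155 < 0 and -13 < 0  ⇒  (a,b)_∞ = -1.
v=17: a=17^-2·(≡8), b=17^0·(≡4) mod 17; (8|17)=+1, (4|17)=+1; (−1)^{-2·0·8}·(+1)^0·(+1)^-2 = +1.
Ram(-1155, -13) = {3, 5, 13, ∞}; no ℚ_3-point on the conic.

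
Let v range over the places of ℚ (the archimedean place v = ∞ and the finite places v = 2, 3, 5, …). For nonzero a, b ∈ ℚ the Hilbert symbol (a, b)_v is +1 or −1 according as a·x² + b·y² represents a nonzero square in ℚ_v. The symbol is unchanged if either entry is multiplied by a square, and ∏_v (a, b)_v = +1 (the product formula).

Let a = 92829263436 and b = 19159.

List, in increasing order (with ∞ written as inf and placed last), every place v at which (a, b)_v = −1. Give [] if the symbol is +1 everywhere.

[2, 7, 23, 29]

Mod squares: a ≡ 182091, b ≡ 391. Check v ∈ {∞, 2, 3, 7, 13, 17, 23, 29}.
v=23: a=23^1·(≡5), b=23^1·(≡5) mod 23; (5|23)=-1, (5|23)=-1; (−1)^{1·1·11}·(-1)^1·(-1)^1 = -1.
v=3: a=3^3·(≡1), b=3^0·(≡1) mod 3; (1|3)=+1, (1|3)=+1; (−1)^{3·0·1}·(+1)^0·(+1)^3 = +1.
v=7: a=7^3·(≡2), b=7^2·(≡6) mod 7; (2|7)=+1, (6|7)=-1; (−1)^{3·2·3}·(+1)^2·(-1)^3 = -1.
v=13: a=13^1·(≡6), b=13^0·(≡10) mod 13; (6|13)=-1, (10|13)=+1; (−1)^{1·0·6}·(-1)^0·(+1)^1 = +1.
v=17: a=17^2·(≡1), b=17^1·(≡5) mod 17; (1|17)=+1, (5|17)=-1; (−1)^{2·1·8}·(+1)^1·(-1)^2 = +1.
v=2: v_2(a)=2, v_2(b)=0; units ≡ 3, 7 (mod 8); ε·ε+αω+βω = 1·1+2·0+0·1 ≡ 1  ⇒  (a,b)_2 = -1.
v=29: a=29^1·(≡17), b=29^0·(≡19) mod 29; (17|29)=-1, (19|29)=-1; (−1)^{1·0·14}·(-1)^0·(-1)^1 = -1.
v=∞: 182091 > 0 and 391 > 0  ⇒  (a,b)_∞ = +1.
|Ram(182091, 391)| = 4, even; anisotropic at {2, 7, 23, 29}.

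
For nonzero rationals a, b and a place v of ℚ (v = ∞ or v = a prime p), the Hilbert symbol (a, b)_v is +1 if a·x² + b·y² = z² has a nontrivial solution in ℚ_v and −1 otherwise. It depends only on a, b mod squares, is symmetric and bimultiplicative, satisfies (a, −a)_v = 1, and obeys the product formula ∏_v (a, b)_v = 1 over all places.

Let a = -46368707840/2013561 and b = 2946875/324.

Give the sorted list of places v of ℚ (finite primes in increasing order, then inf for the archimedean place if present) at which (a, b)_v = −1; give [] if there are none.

[2, 29, 41, 53]

Mod squares: a ≡ -3696485, b ≡ 4715. Check v ∈ {∞, 2, 3, 5, 7, 11, 13, 23, 29, 37, 41, 43, 53}.
v=41: a=41^0·(≡26), b=41^1·(≡20) mod 41; (26|41)=-1, (20|41)=+1; (−1)^{0·1·20}·(-1)^1·(+1)^0 = -1.
v=13: a=13^1·(≡12), b=13^0·(≡4) mod 13; (12|13)=+1, (4|13)=+1; (−1)^{1·0·6}·(+1)^0·(+1)^1 = +1.
v=3: a=3^-2·(≡1), b=3^-4·(≡2) mod 3; (1|3)=+1, (2|3)=-1; (−1)^{-2·-4·1}·(+1)^-4·(-1)^-2 = +1.
v=11: a=11^-2·(≡2), b=11^0·(≡6) mod 11; (2|11)=-1, (6|11)=-1; (−1)^{-2·0·5}·(-1)^0·(-1)^-2 = +1.
v=29: a=29^1·(≡18), b=29^0·(≡8) mod 29; (18|29)=-1, (8|29)=-1; (−1)^{1·0·14}·(-1)^0·(-1)^1 = -1.
v=7: a=7^2·(≡5), b=7^0·(≡4) mod 7; (5|7)=-1, (4|7)=+1; (−1)^{2·0·3}·(-1)^0·(+1)^2 = +1.
v=2: v_2(a)=8, v_2(b)=-2; units ≡ 3, 3 (mod 8); ε·ε+αω+βω = 1·1+8·1+-2·1 ≡ 1  ⇒  (a,b)_2 = -1.
v=5: a=5^1·(≡2), b=5^5·(≡2) mod 5; (2|5)=-1, (2|5)=-1; (−1)^{1·5·2}·(-1)^5·(-1)^1 = +1.
v=53: a=53^1·(≡14), b=53^0·(≡39) mod 53; (14|53)=-1, (39|53)=-1; (−1)^{1·0·26}·(-1)^0·(-1)^1 = -1.
v=23: a=23^0·(≡18), b=23^1·(≡19) mod 23; (18|23)=+1, (19|23)=-1; (−1)^{0·1·11}·(+1)^1·(-1)^0 = +1.
v=43: a=43^-2·(≡16), b=43^0·(≡28) mod 43; (16|43)=+1, (28|43)=-1; (−1)^{-2·0·21}·(+1)^0·(-1)^-2 = +1.
v=∞: -3696485 < 0 and 4715 > 0  ⇒  (a,b)_∞ = +1.
v=37: a=37^1·(≡35), b=37^0·(≡3) mod 37; (35|37)=-1, (3|37)=+1; (−1)^{1·0·18}·(-1)^0·(+1)^1 = +1.
Ram(-3696485, 4715) = {2, 29, 41, 53}; no ℚ_2-point on the conic.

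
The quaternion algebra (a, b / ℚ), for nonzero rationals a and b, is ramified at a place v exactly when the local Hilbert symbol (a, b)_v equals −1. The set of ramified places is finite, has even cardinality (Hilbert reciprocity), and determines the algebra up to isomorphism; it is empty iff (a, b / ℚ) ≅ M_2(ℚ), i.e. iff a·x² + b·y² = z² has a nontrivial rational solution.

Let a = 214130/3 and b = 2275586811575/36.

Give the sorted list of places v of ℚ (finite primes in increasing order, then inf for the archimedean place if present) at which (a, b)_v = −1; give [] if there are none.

[2, 3, 5, 23]

(a, b) ≡ (13110, 23) mod (ℚ^×)²; places V = {2, 3, 5, 7, 11, 19, 23, 43, ∞}.
(a,b)_23: α=1, u≡6; β=1, v≡6 (mod 23); (6|23)=+1, (6|23)=+1; sign (−1)^1·+1^1·+1^1 = -1.
(a,b)_7: α=2, u≡3; β=2, v≡1 (mod 7); (3|7)=-1, (1|7)=+1; sign (−1)^0·-1^2·+1^2 = +1.
(a,b)_∞: sgn(13110)=+, sgn(23)=+, so +1.
(a,b)_11: α=0, u≡5; β=2, v≡1 (mod 11); (5|11)=+1, (1|11)=+1; sign (−1)^0·+1^2·+1^0 = +1.
(a,b)_5: α=1, u≡2; β=2, v≡3 (mod 5); (2|5)=-1, (3|5)=-1; sign (−1)^0·-1^2·-1^1 = -1.
(a,b)_3: α=-1, u≡2; β=-2, v≡2 (mod 3); (2|3)=-1, (2|3)=-1; sign (−1)^0·-1^-2·-1^-1 = -1.
(a,b)_2: α=1, β=-2; u≡3, v≡7 (mod 8); ε(u)ε(v)=1·1, αω(v)=1·0, βω(u)=-2·1; sum ≡ 1  ⇒  -1.
(a,b)_43: α=0, u≡11; β=2, v≡10 (mod 43); (11|43)=+1, (10|43)=+1; sign (−1)^0·+1^2·+1^0 = +1.
(a,b)_19: α=1, u≡1; β=2, v≡4 (mod 19); (1|19)=+1, (4|19)=+1; sign (−1)^0·+1^2·+1^1 = +1.
Ram(13110, 23) = {2, 3, 5, 23}; no ℚ_2-point on the conic.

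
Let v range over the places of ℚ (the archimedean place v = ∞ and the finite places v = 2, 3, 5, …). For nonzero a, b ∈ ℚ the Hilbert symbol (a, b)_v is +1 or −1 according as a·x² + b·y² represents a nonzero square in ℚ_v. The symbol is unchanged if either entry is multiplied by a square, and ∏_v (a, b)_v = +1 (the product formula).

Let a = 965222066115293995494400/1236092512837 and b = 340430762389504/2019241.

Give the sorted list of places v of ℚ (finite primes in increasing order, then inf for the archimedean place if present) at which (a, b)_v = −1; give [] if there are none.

[2, 13]

Mod squares: a ≡ 247, b ≡ 19. Check v ∈ {∞, 2, 5, 7, 13, 19, 29, 31, 59}.
v=∞: 247 > 0 and 19 > 0  ⇒  (a,b)_∞ = +1.
v=2: v_2(a)=10, v_2(b)=12; units ≡ 7, 3 (mod 8); ε·ε+αω+βω = 1·1+10·1+12·0 ≡ 1  ⇒  (a,b)_2 = -1.
v=7: a=7^-6·(≡1), b=7^-4·(≡3) mod 7; (1|7)=+1, (3|7)=-1; (−1)^{-6·-4·3}·(+1)^-4·(-1)^-6 = +1.
v=29: a=29^-2·(≡11), b=29^-2·(≡26) mod 29; (11|29)=-1, (26|29)=-1; (−1)^{-2·-2·14}·(-1)^-2·(-1)^-2 = +1.
v=19: a=19^7·(≡12), b=19^3·(≡11) mod 19; (12|19)=-1, (11|19)=+1; (−1)^{7·3·9}·(-1)^3·(+1)^7 = +1.
v=31: a=31^-2·(≡23), b=31^0·(≡2) mod 31; (23|31)=-1, (2|31)=+1; (−1)^{-2·0·15}·(-1)^0·(+1)^-2 = +1.
v=59: a=59^6·(≡38), b=59^4·(≡15) mod 59; (38|59)=-1, (15|59)=+1; (−1)^{6·4·29}·(-1)^4·(+1)^6 = +1.
v=13: a=13^-1·(≡2), b=13^0·(≡11) mod 13; (2|13)=-1, (11|13)=-1; (−1)^{-1·0·6}·(-1)^0·(-1)^-1 = -1.
v=5: a=5^2·(≡3), b=5^0·(≡4) mod 5; (3|5)=-1, (4|5)=+1; (−1)^{2·0·2}·(-1)^0·(+1)^2 = +1.
|Ram(247, 19)| = 2, even; anisotropic at {2, 13}.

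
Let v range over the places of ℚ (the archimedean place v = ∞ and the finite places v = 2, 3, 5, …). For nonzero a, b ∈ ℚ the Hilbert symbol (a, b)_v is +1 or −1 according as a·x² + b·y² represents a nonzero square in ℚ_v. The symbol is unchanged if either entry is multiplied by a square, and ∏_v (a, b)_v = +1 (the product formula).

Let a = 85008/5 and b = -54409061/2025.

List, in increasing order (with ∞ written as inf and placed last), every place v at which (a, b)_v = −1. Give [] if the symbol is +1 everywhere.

[7, 11, 17, 23, 31, 43]

Mod squares: a ≡ 26565, b ≡ -22661. Check v ∈ {∞, 2, 3, 5, 7, 11, 17, 23, 31, 43}.
v=31: a=31^0·(≡26), b=31^1·(≡12) mod 31; (26|31)=-1, (12|31)=-1; (−1)^{0·1·15}·(-1)^1·(-1)^0 = -1.
v=3: a=3^1·(≡2), b=3^-4·(≡1) mod 3; (2|3)=-1, (1|3)=+1; (−1)^{1·-4·1}·(-1)^-4·(+1)^1 = +1.
v=11: a=11^1·(≡10), b=11^0·(≡8) mod 11; (10|11)=-1, (8|11)=-1; (−1)^{1·0·5}·(-1)^0·(-1)^1 = -1.
v=17: a=17^0·(≡5), b=17^1·(≡3) mod 17; (5|17)=-1, (3|17)=-1; (−1)^{0·1·8}·(-1)^1·(-1)^0 = -1.
v=23: a=23^1·(≡17), b=23^0·(≡15) mod 23; (17|23)=-1, (15|23)=-1; (−1)^{1·0·11}·(-1)^0·(-1)^1 = -1.
v=2: v_2(a)=4, v_2(b)=0; units ≡ 5, 3 (mod 8); ε·ε+αω+βω = 0·1+4·1+0·1 ≡ 0  ⇒  (a,b)_2 = +1.
v=5: a=5^-1·(≡3), b=5^-2·(≡4) mod 5; (3|5)=-1, (4|5)=+1; (−1)^{-1·-2·2}·(-1)^-2·(+1)^-1 = +1.
v=7: a=7^1·(≡4), b=7^4·(≡6) mod 7; (4|7)=+1, (6|7)=-1; (−1)^{1·4·3}·(+1)^4·(-1)^1 = -1.
v=∞: 26565 > 0 and -22661 < 0  ⇒  (a,b)_∞ = +1.
v=43: a=43^0·(≡8), b=43^1·(≡30) mod 43; (8|43)=-1, (30|43)=-1; (−1)^{0·1·21}·(-1)^1·(-1)^0 = -1.
Ram(26565, -22661) = {7, 11, 17, 23, 31, 43}; no ℚ_7-point on the conic.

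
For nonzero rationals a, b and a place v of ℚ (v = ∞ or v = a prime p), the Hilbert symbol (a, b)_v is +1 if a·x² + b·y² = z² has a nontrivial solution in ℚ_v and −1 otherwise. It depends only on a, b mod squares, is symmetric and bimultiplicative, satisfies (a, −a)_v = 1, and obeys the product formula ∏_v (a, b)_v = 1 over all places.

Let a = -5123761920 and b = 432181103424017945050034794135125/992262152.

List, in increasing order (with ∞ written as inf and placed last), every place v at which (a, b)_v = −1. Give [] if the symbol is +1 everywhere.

[5, 17]

Mod squares: a ≡ -95, b ≡ 5610. Check v ∈ {∞, 2, 3, 5, 7, 11, 17, 19, 23, 29, 37, 43}.
v=5: a=5^1·(≡1), b=5^3·(≡3) mod 5; (1|5)=+1, (3|5)=-1; (−1)^{1·3·2}·(+1)^3·(-1)^1 = -1.
v=3: a=3^6·(≡1), b=3^23·(≡1) mod 3; (1|3)=+1, (1|3)=+1; (−1)^{6·23·1}·(+1)^23·(+1)^6 = +1.
v=19: a=19^1·(≡13), b=19^2·(≡5) mod 19; (13|19)=-1, (5|19)=+1; (−1)^{1·2·9}·(-1)^2·(+1)^1 = +1.
v=11: a=11^0·(≡9), b=11^5·(≡1) mod 11; (9|11)=+1, (1|11)=+1; (−1)^{0·5·5}·(+1)^5·(+1)^0 = +1.
v=37: a=37^0·(≡4), b=37^-2·(≡31) mod 37; (4|37)=+1, (31|37)=-1; (−1)^{0·-2·18}·(+1)^-2·(-1)^0 = +1.
v=17: a=17^2·(≡3), b=17^5·(≡11) mod 17; (3|17)=-1, (11|17)=-1; (−1)^{2·5·8}·(-1)^5·(-1)^2 = -1.
v=2: v_2(a)=8, v_2(b)=-3; units ≡ 1, 5 (mod 8); ε·ε+αω+βω = 0·0+8·1+-3·0 ≡ 0  ⇒  (a,b)_2 = +1.
v=∞: -95 < 0 and 5610 > 0  ⇒  (a,b)_∞ = +1.
v=29: a=29^0·(≡14), b=29^2·(≡13) mod 29; (14|29)=-1, (13|29)=+1; (−1)^{0·2·14}·(-1)^2·(+1)^0 = +1.
v=43: a=43^0·(≡2), b=43^-2·(≡28) mod 43; (2|43)=-1, (28|43)=-1; (−1)^{0·-2·21}·(-1)^-2·(-1)^0 = +1.
v=7: a=7^0·(≡3), b=7^-2·(≡3) mod 7; (3|7)=-1, (3|7)=-1; (−1)^{0·-2·3}·(-1)^-2·(-1)^0 = +1.
v=23: a=23^0·(≡14), b=23^2·(≡10) mod 23; (14|23)=-1, (10|23)=-1; (−1)^{0·2·11}·(-1)^2·(-1)^0 = +1.
(-95, 5610 / ℚ) ramifies at {5, 17}: a division algebra.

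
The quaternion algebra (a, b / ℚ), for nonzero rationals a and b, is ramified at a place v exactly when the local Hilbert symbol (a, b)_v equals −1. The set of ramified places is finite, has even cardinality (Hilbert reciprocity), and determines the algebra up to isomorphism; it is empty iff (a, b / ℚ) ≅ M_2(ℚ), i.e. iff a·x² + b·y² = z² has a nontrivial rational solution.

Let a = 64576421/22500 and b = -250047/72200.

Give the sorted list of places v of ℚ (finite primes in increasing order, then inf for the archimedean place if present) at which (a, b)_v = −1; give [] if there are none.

[2, 17]

Mod squares: a ≡ 2261, b ≡ -14. Check v ∈ {∞, 2, 3, 5, 7, 13, 17, 19}.
v=7: a=7^1·(≡4), b=7^3·(≡3) mod 7; (4|7)=+1, (3|7)=-1; (−1)^{1·3·3}·(+1)^3·(-1)^1 = +1.
v=∞: 2261 > 0 and -14 < 0  ⇒  (a,b)_∞ = +1.
v=3: a=3^-2·(≡2), b=3^6·(≡1) mod 3; (2|3)=-1, (1|3)=+1; (−1)^{-2·6·1}·(-1)^6·(+1)^-2 = +1.
v=5: a=5^-4·(≡1), b=5^-2·(≡1) mod 5; (1|5)=+1, (1|5)=+1; (−1)^{-4·-2·2}·(+1)^-2·(+1)^-4 = +1.
v=19: a=19^1·(≡5), b=19^-2·(≡5) mod 19; (5|19)=+1, (5|19)=+1; (−1)^{1·-2·9}·(+1)^-2·(+1)^1 = +1.
v=2: v_2(a)=-2, v_2(b)=-3; units ≡ 5, 1 (mod 8); ε·ε+αω+βω = 0·0+-2·0+-3·1 ≡ 1  ⇒  (a,b)_2 = -1.
v=17: a=17^1·(≡11), b=17^0·(≡6) mod 17; (11|17)=-1, (6|17)=-1; (−1)^{1·0·8}·(-1)^0·(-1)^1 = -1.
v=13: a=13^4·(≡9), b=13^0·(≡9) mod 13; (9|13)=+1, (9|13)=+1; (−1)^{4·0·6}·(+1)^0·(+1)^4 = +1.
|Ram(2261, -14)| = 2, even; anisotropic at {2, 17}.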